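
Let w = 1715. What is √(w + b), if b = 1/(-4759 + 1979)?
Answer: √3313550805/1390 ≈ 41.413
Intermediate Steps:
b = -1/2780 (b = 1/(-2780) = -1/2780 ≈ -0.00035971)
√(w + b) = √(1715 - 1/2780) = √(4767699/2780) = √3313550805/1390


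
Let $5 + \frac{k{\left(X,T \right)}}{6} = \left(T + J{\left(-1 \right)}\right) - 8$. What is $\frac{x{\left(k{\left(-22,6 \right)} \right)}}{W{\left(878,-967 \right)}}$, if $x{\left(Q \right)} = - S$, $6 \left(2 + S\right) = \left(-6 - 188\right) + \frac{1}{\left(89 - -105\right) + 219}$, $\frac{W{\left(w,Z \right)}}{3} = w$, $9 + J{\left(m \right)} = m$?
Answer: $\frac{9453}{725228} \approx 0.013035$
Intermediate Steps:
$J{\left(m \right)} = -9 + m$
$W{\left(w,Z \right)} = 3 w$
$k{\left(X,T \right)} = -138 + 6 T$ ($k{\left(X,T \right)} = -30 + 6 \left(\left(T - 10\right) - 8\right) = -30 + 6 \left(\left(-10 + T\right) - 8\right) = -30 + 6 \left(-18 + T\right) = -30 + \left(-108 + 6 T\right) = -138 + 6 T$)
$S = - \frac{28359}{826}$ ($S = -2 + \frac{\left(-6 - 188\right) + \frac{1}{\left(89 - -105\right) + 219}}{6} = -2 + \frac{-194 + \frac{1}{\left(89 + 105\right) + 219}}{6} = -2 + \frac{-194 + \frac{1}{194 + 219}}{6} = -2 + \frac{-194 + \frac{1}{413}}{6} = -2 + \frac{1}{6} \left(- \frac{80121}{413}\right) = -2 - \frac{26707}{826} = - \frac{28359}{826} \approx -34.333$)
$x{\left(Q \right)} = \frac{28359}{826}$ ($x{\left(Q \right)} = \left(-1\right) \left(- \frac{28359}{826}\right) = \frac{28359}{826}$)
$\frac{x{\left(k{\left(-22,6 \right)} \right)}}{W{\left(878,-967 \right)}} = \frac{28359}{826 \cdot 3 \cdot 878} = \frac{28359}{826 \cdot 2634} = \frac{28359}{826} \cdot \frac{1}{2634} = \frac{9453}{725228}$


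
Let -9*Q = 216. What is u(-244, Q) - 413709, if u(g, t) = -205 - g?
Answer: -413670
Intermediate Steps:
Q = -24 (Q = -⅑*216 = -24)
u(-244, Q) - 413709 = (-205 - 1*(-244)) - 413709 = (-205 + 244) - 413709 = 39 - 413709 = -413670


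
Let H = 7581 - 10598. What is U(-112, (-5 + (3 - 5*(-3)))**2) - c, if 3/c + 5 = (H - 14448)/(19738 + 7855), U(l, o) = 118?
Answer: 6141173/51810 ≈ 118.53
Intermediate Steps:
H = -3017
c = -27593/51810 (c = 3/(-5 + (-3017 - 14448)/(19738 + 7855)) = 3/(-5 - 17465/27593) = 3/(-155430/27593) = 3*(-27593/155430) = -27593/51810 ≈ -0.53258)
U(-112, (-5 + (3 - 5*(-3)))**2) - c = 118 - 1*(-27593/51810) = 118 + 27593/51810 = 6141173/51810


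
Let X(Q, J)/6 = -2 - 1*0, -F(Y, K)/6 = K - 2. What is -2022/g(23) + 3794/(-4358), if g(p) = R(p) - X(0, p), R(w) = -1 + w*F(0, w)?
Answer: -1070701/6290773 ≈ -0.17020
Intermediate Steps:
F(Y, K) = 12 - 6*K (F(Y, K) = -6*(K - 2) = -6*(-2 + K) = 12 - 6*K)
X(Q, J) = -12 (X(Q, J) = 6*(-2 - 1*0) = 6*(-2 + 0) = 6*(-2) = -12)
R(w) = -1 + w*(12 - 6*w)
g(p) = 11 - 6*p*(-2 + p) (g(p) = (-1 - 6*p*(-2 + p)) - 1*(-12) = (-1 - 6*p*(-2 + p)) + 12 = 11 - 6*p*(-2 + p))
-2022/g(23) + 3794/(-4358) = -2022/(11 - 6*23*(-2 + 23)) + 3794/(-4358) = -2022/(11 - 6*23*21) + 3794*(-1/4358) = -2022/(11 - 2898) - 1897/2179 = -2022/(-2887) - 1897/2179 = -2022*(-1/2887) - 1897/2179 = 2022/2887 - 1897/2179 = -1070701/6290773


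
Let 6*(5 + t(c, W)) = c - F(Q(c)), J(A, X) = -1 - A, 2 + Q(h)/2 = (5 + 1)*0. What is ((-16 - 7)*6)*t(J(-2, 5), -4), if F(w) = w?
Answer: 575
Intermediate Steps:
Q(h) = -4 (Q(h) = -4 + 2*((5 + 1)*0) = -4 + 2*(6*0) = -4 + 2*0 = -4 + 0 = -4)
t(c, W) = -13/3 + c/6 (t(c, W) = -5 + (c - 1*(-4))/6 = -5 + (c + 4)/6 = -5 + (4 + c)/6 = -5 + (2/3 + c/6) = -13/3 + c/6)
((-16 - 7)*6)*t(J(-2, 5), -4) = ((-16 - 7)*6)*(-13/3 + (-1 - 1*(-2))/6) = (-23*6)*(-13/3 + (-1 + 2)/6) = -138*(-13/3 + (1/6)*1) = -138*(-13/3 + 1/6) = -138*(-25/6) = 575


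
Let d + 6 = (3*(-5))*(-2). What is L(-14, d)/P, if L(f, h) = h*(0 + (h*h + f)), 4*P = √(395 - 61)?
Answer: 26976*√334/167 ≈ 2952.1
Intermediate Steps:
P = √334/4 (P = √(395 - 61)/4 = √334/4 ≈ 4.5689)
d = 24 (d = -6 + (3*(-5))*(-2) = -6 - 15*(-2) = -6 + 30 = 24)
L(f, h) = h*(f + h²) (L(f, h) = h*(0 + (h² + f)) = h*(0 + (f + h²)) = h*(f + h²))
L(-14, d)/P = (24*(-14 + 24²))/((√334/4)) = (24*(-14 + 576))*(2*√334/167) = (24*562)*(2*√334/167) = 13488*(2*√334/167) = 26976*√334/167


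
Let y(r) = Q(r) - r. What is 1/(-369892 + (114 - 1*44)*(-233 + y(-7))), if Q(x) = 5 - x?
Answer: -1/384872 ≈ -2.5983e-6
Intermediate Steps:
y(r) = 5 - 2*r (y(r) = (5 - r) - r = 5 - 2*r)
1/(-369892 + (114 - 1*44)*(-233 + y(-7))) = 1/(-369892 + (114 - 1*44)*(-233 + (5 - 2*(-7)))) = 1/(-369892 + (114 - 44)*(-233 + (5 + 14))) = 1/(-369892 + 70*(-233 + 19)) = 1/(-369892 + 70*(-214)) = 1/(-369892 - 14980) = 1/(-384872) = -1/384872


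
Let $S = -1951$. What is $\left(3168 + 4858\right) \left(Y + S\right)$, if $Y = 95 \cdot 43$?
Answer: $17127484$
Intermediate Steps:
$Y = 4085$
$\left(3168 + 4858\right) \left(Y + S\right) = \left(3168 + 4858\right) \left(4085 - 1951\right) = 8026 \cdot 2134 = 17127484$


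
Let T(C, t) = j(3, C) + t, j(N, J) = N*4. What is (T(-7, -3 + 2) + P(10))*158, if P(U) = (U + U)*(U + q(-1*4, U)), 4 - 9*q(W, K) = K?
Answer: 93694/3 ≈ 31231.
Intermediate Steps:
q(W, K) = 4/9 - K/9
P(U) = 2*U*(4/9 + 8*U/9) (P(U) = (U + U)*(U + (4/9 - U/9)) = (2*U)*(4/9 + 8*U/9) = 2*U*(4/9 + 8*U/9))
j(N, J) = 4*N
T(C, t) = 12 + t (T(C, t) = 4*3 + t = 12 + t)
(T(-7, -3 + 2) + P(10))*158 = ((12 + (-3 + 2)) + (8/9)*10*(1 + 2*10))*158 = ((12 - 1) + (8/9)*10*(1 + 20))*158 = (11 + (8/9)*10*21)*158 = (11 + 560/3)*158 = (593/3)*158 = 93694/3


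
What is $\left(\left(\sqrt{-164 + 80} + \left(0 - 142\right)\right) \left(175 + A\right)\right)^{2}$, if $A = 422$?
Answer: $7156692720 - 202440312 i \sqrt{21} \approx 7.1567 \cdot 10^{9} - 9.277 \cdot 10^{8} i$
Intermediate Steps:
$\left(\left(\sqrt{-164 + 80} + \left(0 - 142\right)\right) \left(175 + A\right)\right)^{2} = \left(\left(\sqrt{-164 + 80} + \left(0 - 142\right)\right) \left(175 + 422\right)\right)^{2} = \left(\left(\sqrt{-84} - 142\right) 597\right)^{2} = \left(\left(2 i \sqrt{21} - 142\right) 597\right)^{2} = \left(\left(-142 + 2 i \sqrt{21}\right) 597\right)^{2} = \left(-84774 + 1194 i \sqrt{21}\right)^{2}$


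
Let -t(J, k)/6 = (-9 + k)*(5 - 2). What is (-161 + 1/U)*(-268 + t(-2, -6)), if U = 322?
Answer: -51841/161 ≈ -321.99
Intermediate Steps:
t(J, k) = 162 - 18*k (t(J, k) = -6*(-9 + k)*(5 - 2) = -6*(-9 + k)*3 = -6*(-27 + 3*k) = 162 - 18*k)
(-161 + 1/U)*(-268 + t(-2, -6)) = (-161 + 1/322)*(-268 + (162 - 18*(-6))) = (-161 + 1/322)*(-268 + (162 + 108)) = -51841*(-268 + 270)/322 = -51841/322*2 = -51841/161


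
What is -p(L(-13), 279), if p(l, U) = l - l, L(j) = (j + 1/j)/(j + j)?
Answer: 0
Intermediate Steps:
L(j) = (j + 1/j)/(2*j) (L(j) = (j + 1/j)/((2*j)) = (j + 1/j)*(1/(2*j)) = (j + 1/j)/(2*j))
p(l, U) = 0
-p(L(-13), 279) = -1*0 = 0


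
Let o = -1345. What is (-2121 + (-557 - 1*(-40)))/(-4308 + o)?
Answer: 2638/5653 ≈ 0.46665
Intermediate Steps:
(-2121 + (-557 - 1*(-40)))/(-4308 + o) = (-2121 + (-557 - 1*(-40)))/(-4308 - 1345) = (-2121 + (-557 + 40))/(-5653) = (-2121 - 517)*(-1/5653) = -2638*(-1/5653) = 2638/5653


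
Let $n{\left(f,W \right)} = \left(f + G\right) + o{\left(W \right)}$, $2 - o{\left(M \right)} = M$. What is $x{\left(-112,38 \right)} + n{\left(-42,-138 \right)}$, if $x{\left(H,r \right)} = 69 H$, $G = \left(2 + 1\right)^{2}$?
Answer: $-7621$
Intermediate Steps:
$o{\left(M \right)} = 2 - M$
$G = 9$ ($G = 3^{2} = 9$)
$n{\left(f,W \right)} = 11 + f - W$ ($n{\left(f,W \right)} = \left(f + 9\right) - \left(-2 + W\right) = \left(9 + f\right) - \left(-2 + W\right) = 11 + f - W$)
$x{\left(-112,38 \right)} + n{\left(-42,-138 \right)} = 69 \left(-112\right) - -107 = -7728 + \left(11 - 42 + 138\right) = -7728 + 107 = -7621$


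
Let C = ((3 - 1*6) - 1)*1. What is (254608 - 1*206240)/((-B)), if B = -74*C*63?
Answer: -6046/2331 ≈ -2.5937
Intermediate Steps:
C = -4 (C = ((3 - 6) - 1)*1 = (-3 - 1)*1 = -4*1 = -4)
B = 18648 (B = -74*(-4)*63 = 296*63 = 18648)
(254608 - 1*206240)/((-B)) = (254608 - 1*206240)/((-1*18648)) = (254608 - 206240)/(-18648) = 48368*(-1/18648) = -6046/2331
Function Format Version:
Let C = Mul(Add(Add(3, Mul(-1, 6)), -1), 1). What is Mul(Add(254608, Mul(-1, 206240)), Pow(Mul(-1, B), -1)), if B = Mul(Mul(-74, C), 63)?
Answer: Rational(-6046, 2331) ≈ -2.5937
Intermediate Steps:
C = -4 (C = Mul(Add(Add(3, -6), -1), 1) = Mul(Add(-3, -1), 1) = Mul(-4, 1) = -4)
B = 18648 (B = Mul(Mul(-74, -4), 63) = Mul(296, 63) = 18648)
Mul(Add(254608, Mul(-1, 206240)), Pow(Mul(-1, B), -1)) = Mul(Add(254608, Mul(-1, 206240)), Pow(Mul(-1, 18648), -1)) = Mul(Add(254608, -206240), Pow(-18648, -1)) = Mul(48368, Rational(-1, 18648)) = Rational(-6046, 2331)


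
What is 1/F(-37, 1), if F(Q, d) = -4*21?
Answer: -1/84 ≈ -0.011905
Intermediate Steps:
F(Q, d) = -84
1/F(-37, 1) = 1/(-84) = -1/84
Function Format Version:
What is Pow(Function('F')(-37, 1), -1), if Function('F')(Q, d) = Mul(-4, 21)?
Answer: Rational(-1, 84) ≈ -0.011905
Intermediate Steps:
Function('F')(Q, d) = -84
Pow(Function('F')(-37, 1), -1) = Pow(-84, -1) = Rational(-1, 84)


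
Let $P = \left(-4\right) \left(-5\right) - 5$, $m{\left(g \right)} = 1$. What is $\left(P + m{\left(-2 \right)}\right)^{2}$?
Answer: $256$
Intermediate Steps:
$P = 15$ ($P = 20 - 5 = 15$)
$\left(P + m{\left(-2 \right)}\right)^{2} = \left(15 + 1\right)^{2} = 16^{2} = 256$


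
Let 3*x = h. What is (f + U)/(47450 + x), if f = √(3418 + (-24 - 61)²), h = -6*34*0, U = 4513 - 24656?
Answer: -20143/47450 + √10643/47450 ≈ -0.42234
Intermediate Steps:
U = -20143
h = 0 (h = -204*0 = 0)
x = 0 (x = (⅓)*0 = 0)
f = √10643 (f = √(3418 + (-85)²) = √(3418 + 7225) = √10643 ≈ 103.16)
(f + U)/(47450 + x) = (√10643 - 20143)/(47450 + 0) = (-20143 + √10643)/47450 = (-20143 + √10643)*(1/47450) = -20143/47450 + √10643/47450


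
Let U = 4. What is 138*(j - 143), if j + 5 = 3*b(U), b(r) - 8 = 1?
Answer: -16698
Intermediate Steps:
b(r) = 9 (b(r) = 8 + 1 = 9)
j = 22 (j = -5 + 3*9 = -5 + 27 = 22)
138*(j - 143) = 138*(22 - 143) = 138*(-121) = -16698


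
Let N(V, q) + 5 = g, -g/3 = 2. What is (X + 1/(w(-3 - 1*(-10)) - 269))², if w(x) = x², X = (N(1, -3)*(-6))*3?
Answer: 1897386481/48400 ≈ 39202.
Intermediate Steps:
g = -6 (g = -3*2 = -6)
N(V, q) = -11 (N(V, q) = -5 - 6 = -11)
X = 198 (X = -11*(-6)*3 = 66*3 = 198)
(X + 1/(w(-3 - 1*(-10)) - 269))² = (198 + 1/((-3 - 1*(-10))² - 269))² = (198 + 1/((-3 + 10)² - 269))² = (198 + 1/(7² - 269))² = (198 + 1/(49 - 269))² = (198 + 1/(-220))² = (198 - 1/220)² = (43559/220)² = 1897386481/48400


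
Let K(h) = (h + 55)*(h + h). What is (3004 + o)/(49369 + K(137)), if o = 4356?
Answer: 7360/101977 ≈ 0.072173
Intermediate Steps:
K(h) = 2*h*(55 + h) (K(h) = (55 + h)*(2*h) = 2*h*(55 + h))
(3004 + o)/(49369 + K(137)) = (3004 + 4356)/(49369 + 2*137*(55 + 137)) = 7360/(49369 + 2*137*192) = 7360/(49369 + 52608) = 7360/101977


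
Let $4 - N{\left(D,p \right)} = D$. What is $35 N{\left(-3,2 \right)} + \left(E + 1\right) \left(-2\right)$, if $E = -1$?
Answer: $245$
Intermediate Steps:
$N{\left(D,p \right)} = 4 - D$
$35 N{\left(-3,2 \right)} + \left(E + 1\right) \left(-2\right) = 35 \left(4 - -3\right) + \left(-1 + 1\right) \left(-2\right) = 35 \left(4 + 3\right) + 0 \left(-2\right) = 35 \cdot 7 + 0 = 245 + 0 = 245$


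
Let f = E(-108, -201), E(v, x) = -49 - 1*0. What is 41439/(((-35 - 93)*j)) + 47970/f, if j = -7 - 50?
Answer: -6104537/6272 ≈ -973.30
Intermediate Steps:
j = -57
E(v, x) = -49 (E(v, x) = -49 + 0 = -49)
f = -49
41439/(((-35 - 93)*j)) + 47970/f = 41439/(((-35 - 93)*(-57))) + 47970/(-49) = 41439/((-128*(-57))) + 47970*(-1/49) = 41439/7296 - 47970/49 = 41439*(1/7296) - 47970/49 = 727/128 - 47970/49 = -6104537/6272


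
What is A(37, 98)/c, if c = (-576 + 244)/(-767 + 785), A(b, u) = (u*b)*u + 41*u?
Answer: -1617147/83 ≈ -19484.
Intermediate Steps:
A(b, u) = 41*u + b*u² (A(b, u) = (b*u)*u + 41*u = b*u² + 41*u = 41*u + b*u²)
c = -166/9 (c = -332/18 = -332*1/18 = -166/9 ≈ -18.444)
A(37, 98)/c = (98*(41 + 37*98))/(-166/9) = (98*(41 + 3626))*(-9/166) = (98*3667)*(-9/166) = 359366*(-9/166) = -1617147/83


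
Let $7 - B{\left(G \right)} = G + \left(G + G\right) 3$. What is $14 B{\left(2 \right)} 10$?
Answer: $-980$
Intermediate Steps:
$B{\left(G \right)} = 7 - 7 G$ ($B{\left(G \right)} = 7 - \left(G + \left(G + G\right) 3\right) = 7 - \left(G + 2 G 3\right) = 7 - \left(G + 6 G\right) = 7 - 7 G$)
$14 B{\left(2 \right)} 10 = 14 \left(7 - 14\right) 10 = 14 \left(-7\right) 10 = \left(-98\right) 10 = -980$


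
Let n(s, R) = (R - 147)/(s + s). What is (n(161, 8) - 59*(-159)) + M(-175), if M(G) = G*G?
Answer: 12881793/322 ≈ 40006.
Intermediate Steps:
n(s, R) = (-147 + R)/(2*s) (n(s, R) = (-147 + R)/((2*s)) = (-147 + R)*(1/(2*s)) = (-147 + R)/(2*s))
M(G) = G²
(n(161, 8) - 59*(-159)) + M(-175) = ((½)*(-147 + 8)/161 - 59*(-159)) + (-175)² = ((½)*(1/161)*(-139) + 9381) + 30625 = (-139/322 + 9381) + 30625 = 3020543/322 + 30625 = 12881793/322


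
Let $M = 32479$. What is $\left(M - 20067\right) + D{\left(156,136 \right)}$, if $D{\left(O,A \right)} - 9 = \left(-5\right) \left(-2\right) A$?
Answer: $13781$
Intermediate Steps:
$D{\left(O,A \right)} = 9 + 10 A$ ($D{\left(O,A \right)} = 9 + \left(-5\right) \left(-2\right) A = 9 + 10 A$)
$\left(M - 20067\right) + D{\left(156,136 \right)} = \left(32479 - 20067\right) + \left(9 + 10 \cdot 136\right) = 12412 + \left(9 + 1360\right) = 12412 + 1369 = 13781$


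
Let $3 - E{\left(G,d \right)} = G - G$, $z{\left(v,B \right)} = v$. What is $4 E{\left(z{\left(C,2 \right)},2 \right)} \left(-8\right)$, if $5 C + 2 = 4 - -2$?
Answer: $-96$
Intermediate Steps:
$C = \frac{4}{5}$ ($C = - \frac{2}{5} + \frac{4 - -2}{5} = - \frac{2}{5} + \frac{4 + 2}{5} = - \frac{2}{5} + \frac{1}{5} \cdot 6 = - \frac{2}{5} + \frac{6}{5} = \frac{4}{5} \approx 0.8$)
$E{\left(G,d \right)} = 3$ ($E{\left(G,d \right)} = 3 - \left(G - G\right) = 3 - 0 = 3 + 0 = 3$)
$4 E{\left(z{\left(C,2 \right)},2 \right)} \left(-8\right) = 4 \cdot 3 \left(-8\right) = 12 \left(-8\right) = -96$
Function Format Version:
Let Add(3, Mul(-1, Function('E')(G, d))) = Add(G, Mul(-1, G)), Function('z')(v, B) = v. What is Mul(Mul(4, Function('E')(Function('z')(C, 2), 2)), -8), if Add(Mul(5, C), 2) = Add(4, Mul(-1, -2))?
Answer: -96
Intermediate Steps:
C = Rational(4, 5) (C = Add(Rational(-2, 5), Mul(Rational(1, 5), Add(4, Mul(-1, -2)))) = Add(Rational(-2, 5), Mul(Rational(1, 5), Add(4, 2))) = Add(Rational(-2, 5), Mul(Rational(1, 5), 6)) = Add(Rational(-2, 5), Rational(6, 5)) = Rational(4, 5) ≈ 0.80000)
Function('E')(G, d) = 3 (Function('E')(G, d) = Add(3, Mul(-1, Add(G, Mul(-1, G)))) = Add(3, Mul(-1, 0)) = Add(3, 0) = 3)
Mul(Mul(4, Function('E')(Function('z')(C, 2), 2)), -8) = Mul(Mul(4, 3), -8) = Mul(12, -8) = -96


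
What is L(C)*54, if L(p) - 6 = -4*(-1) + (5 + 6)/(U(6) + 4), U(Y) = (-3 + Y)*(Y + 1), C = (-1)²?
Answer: 14094/25 ≈ 563.76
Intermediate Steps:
C = 1
U(Y) = (1 + Y)*(-3 + Y) (U(Y) = (-3 + Y)*(1 + Y) = (1 + Y)*(-3 + Y))
L(p) = 261/25 (L(p) = 6 + (-4*(-1) + (5 + 6)/((-3 + 6² - 2*6) + 4)) = 6 + (4 + 11/((-3 + 36 - 12) + 4)) = 6 + (4 + 11/(21 + 4)) = 6 + (4 + 11/25) = 6 + 111/25 = 261/25)
L(C)*54 = (261/25)*54 = 14094/25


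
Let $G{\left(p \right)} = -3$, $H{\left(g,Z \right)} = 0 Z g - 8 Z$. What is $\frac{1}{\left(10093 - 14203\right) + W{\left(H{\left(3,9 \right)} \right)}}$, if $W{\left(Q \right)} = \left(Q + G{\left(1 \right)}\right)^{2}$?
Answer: $\frac{1}{1515} \approx 0.00066007$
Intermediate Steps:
$H{\left(g,Z \right)} = - 8 Z$ ($H{\left(g,Z \right)} = 0 g - 8 Z = 0 - 8 Z = - 8 Z$)
$W{\left(Q \right)} = \left(-3 + Q\right)^{2}$ ($W{\left(Q \right)} = \left(Q - 3\right)^{2} = \left(-3 + Q\right)^{2}$)
$\frac{1}{\left(10093 - 14203\right) + W{\left(H{\left(3,9 \right)} \right)}} = \frac{1}{\left(10093 - 14203\right) + \left(-3 - 72\right)^{2}} = \frac{1}{-4110 + \left(-75\right)^{2}} = \frac{1}{-4110 + 5625} = \frac{1}{1515}$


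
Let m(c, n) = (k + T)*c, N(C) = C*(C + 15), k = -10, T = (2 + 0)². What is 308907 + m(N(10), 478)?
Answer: 307407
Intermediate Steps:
T = 4 (T = 2² = 4)
N(C) = C*(15 + C)
m(c, n) = -6*c (m(c, n) = (-10 + 4)*c = -6*c)
308907 + m(N(10), 478) = 308907 - 60*(15 + 10) = 308907 - 60*25 = 308907 - 6*250 = 308907 - 1500 = 307407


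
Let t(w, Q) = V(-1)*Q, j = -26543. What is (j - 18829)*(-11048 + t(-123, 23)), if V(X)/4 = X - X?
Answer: 501269856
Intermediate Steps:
V(X) = 0 (V(X) = 4*(X - X) = 4*0 = 0)
t(w, Q) = 0 (t(w, Q) = 0*Q = 0)
(j - 18829)*(-11048 + t(-123, 23)) = (-26543 - 18829)*(-11048 + 0) = -45372*(-11048) = 501269856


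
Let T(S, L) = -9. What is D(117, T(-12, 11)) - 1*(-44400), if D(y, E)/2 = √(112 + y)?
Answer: 44400 + 2*√229 ≈ 44430.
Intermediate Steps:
D(y, E) = 2*√(112 + y)
D(117, T(-12, 11)) - 1*(-44400) = 2*√(112 + 117) - 1*(-44400) = 2*√229 + 44400 = 44400 + 2*√229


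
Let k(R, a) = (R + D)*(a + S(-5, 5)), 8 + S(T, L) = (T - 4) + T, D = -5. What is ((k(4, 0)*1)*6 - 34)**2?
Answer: 9604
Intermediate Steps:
S(T, L) = -12 + 2*T (S(T, L) = -8 + ((T - 4) + T) = -8 + ((-4 + T) + T) = -8 + (-4 + 2*T) = -12 + 2*T)
k(R, a) = (-22 + a)*(-5 + R) (k(R, a) = (R - 5)*(a + (-12 + 2*(-5))) = (-5 + R)*(a + (-12 - 10)) = (-5 + R)*(a - 22) = (-5 + R)*(-22 + a) = (-22 + a)*(-5 + R))
((k(4, 0)*1)*6 - 34)**2 = (((110 - 22*4 - 5*0 + 4*0)*1)*6 - 34)**2 = (((110 - 88 + 0 + 0)*1)*6 - 34)**2 = ((22*1)*6 - 34)**2 = (22*6 - 34)**2 = (132 - 34)**2 = 98**2 = 9604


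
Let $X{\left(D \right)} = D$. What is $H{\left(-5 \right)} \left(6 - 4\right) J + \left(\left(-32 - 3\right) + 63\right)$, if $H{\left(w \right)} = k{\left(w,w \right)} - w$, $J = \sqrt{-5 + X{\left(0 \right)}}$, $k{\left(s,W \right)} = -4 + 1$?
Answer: $28 + 4 i \sqrt{5} \approx 28.0 + 8.9443 i$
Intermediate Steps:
$k{\left(s,W \right)} = -3$
$J = i \sqrt{5}$ ($J = \sqrt{-5 + 0} = \sqrt{-5} = i \sqrt{5} \approx 2.2361 i$)
$H{\left(w \right)} = -3 - w$
$H{\left(-5 \right)} \left(6 - 4\right) J + \left(\left(-32 - 3\right) + 63\right) = \left(-3 - -5\right) \left(6 - 4\right) i \sqrt{5} + \left(\left(-32 - 3\right) + 63\right) = \left(-3 + 5\right) 2 i \sqrt{5} + \left(-35 + 63\right) = 2 \cdot 2 i \sqrt{5} + 28 = 4 i \sqrt{5} + 28 = 28 + 4 i \sqrt{5}$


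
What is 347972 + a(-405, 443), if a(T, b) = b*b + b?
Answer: 544664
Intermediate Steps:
a(T, b) = b + b² (a(T, b) = b² + b = b + b²)
347972 + a(-405, 443) = 347972 + 443*(1 + 443) = 347972 + 443*444 = 347972 + 196692 = 544664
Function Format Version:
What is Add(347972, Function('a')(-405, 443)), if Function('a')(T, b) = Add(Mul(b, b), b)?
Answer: 544664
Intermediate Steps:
Function('a')(T, b) = Add(b, Pow(b, 2)) (Function('a')(T, b) = Add(Pow(b, 2), b) = Add(b, Pow(b, 2)))
Add(347972, Function('a')(-405, 443)) = Add(347972, Mul(443, Add(1, 443))) = Add(347972, Mul(443, 444)) = Add(347972, 196692) = 544664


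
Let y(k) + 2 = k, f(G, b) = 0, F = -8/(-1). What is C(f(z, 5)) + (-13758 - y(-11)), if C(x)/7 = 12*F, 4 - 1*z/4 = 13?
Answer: -13073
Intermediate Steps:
z = -36 (z = 16 - 4*13 = 16 - 52 = -36)
F = 8 (F = -8*(-1) = 8)
y(k) = -2 + k
C(x) = 672 (C(x) = 7*(12*8) = 7*96 = 672)
C(f(z, 5)) + (-13758 - y(-11)) = 672 + (-13758 - (-2 - 11)) = 672 + (-13758 - 1*(-13)) = 672 + (-13758 + 13) = 672 - 13745 = -13073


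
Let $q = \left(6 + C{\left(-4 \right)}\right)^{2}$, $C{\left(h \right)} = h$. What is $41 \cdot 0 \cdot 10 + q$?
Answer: $4$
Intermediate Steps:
$q = 4$ ($q = \left(6 - 4\right)^{2} = 2^{2} = 4$)
$41 \cdot 0 \cdot 10 + q = 41 \cdot 0 \cdot 10 + 4 = 0 \cdot 10 + 4 = 0 + 4 = 4$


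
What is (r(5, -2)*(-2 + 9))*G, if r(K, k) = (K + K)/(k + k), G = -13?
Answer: 455/2 ≈ 227.50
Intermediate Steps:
r(K, k) = K/k (r(K, k) = (2*K)/((2*k)) = (2*K)*(1/(2*k)) = K/k)
(r(5, -2)*(-2 + 9))*G = ((5/(-2))*(-2 + 9))*(-13) = ((5*(-1/2))*7)*(-13) = -5/2*7*(-13) = -35/2*(-13) = 455/2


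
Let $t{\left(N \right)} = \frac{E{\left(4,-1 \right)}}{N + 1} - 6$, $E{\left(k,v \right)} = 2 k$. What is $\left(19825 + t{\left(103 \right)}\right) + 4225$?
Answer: $\frac{312573}{13} \approx 24044.0$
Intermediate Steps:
$t{\left(N \right)} = -6 + \frac{8}{1 + N}$ ($t{\left(N \right)} = \frac{2 \cdot 4}{N + 1} - 6 = \frac{1}{1 + N} 8 - 6 = \frac{8}{1 + N} - 6 = -6 + \frac{8}{1 + N}$)
$\left(19825 + t{\left(103 \right)}\right) + 4225 = \left(19825 + \frac{2 \left(1 - 309\right)}{1 + 103}\right) + 4225 = \left(19825 + \frac{2 \left(1 - 309\right)}{104}\right) + 4225 = \left(19825 + 2 \cdot \frac{1}{104} \left(-308\right)\right) + 4225 = \left(19825 - \frac{77}{13}\right) + 4225 = \frac{257648}{13} + 4225 = \frac{312573}{13}$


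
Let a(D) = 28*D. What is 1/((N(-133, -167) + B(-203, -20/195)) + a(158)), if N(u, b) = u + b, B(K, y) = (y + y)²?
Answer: 1521/6272668 ≈ 0.00024248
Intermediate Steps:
B(K, y) = 4*y² (B(K, y) = (2*y)² = 4*y²)
N(u, b) = b + u
1/((N(-133, -167) + B(-203, -20/195)) + a(158)) = 1/(((-167 - 133) + 4*(-20/195)²) + 28*158) = 1/((-300 + 4*(-20*1/195)²) + 4424) = 1/((-300 + 4*(-4/39)²) + 4424) = 1/((-300 + 4*(16/1521)) + 4424) = 1/((-300 + 64/1521) + 4424) = 1/(-456236/1521 + 4424) = 1/(6272668/1521) = 1521/6272668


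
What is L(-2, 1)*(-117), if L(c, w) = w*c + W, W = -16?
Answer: 2106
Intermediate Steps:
L(c, w) = -16 + c*w (L(c, w) = w*c - 16 = c*w - 16 = -16 + c*w)
L(-2, 1)*(-117) = (-16 - 2*1)*(-117) = (-16 - 2)*(-117) = -18*(-117) = 2106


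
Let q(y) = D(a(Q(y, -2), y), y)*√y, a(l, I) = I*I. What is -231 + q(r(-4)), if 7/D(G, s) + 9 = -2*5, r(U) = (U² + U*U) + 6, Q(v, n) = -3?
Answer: -231 - 7*√38/19 ≈ -233.27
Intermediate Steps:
a(l, I) = I²
r(U) = 6 + 2*U² (r(U) = (U² + U²) + 6 = 2*U² + 6 = 6 + 2*U²)
D(G, s) = -7/19 (D(G, s) = 7/(-9 - 2*5) = 7/(-9 - 10) = 7/(-19) = 7*(-1/19) = -7/19)
q(y) = -7*√y/19
-231 + q(r(-4)) = -231 - 7*√(6 + 2*(-4)²)/19 = -231 - 7*√(6 + 2*16)/19 = -231 - 7*√(6 + 32)/19 = -231 - 7*√38/19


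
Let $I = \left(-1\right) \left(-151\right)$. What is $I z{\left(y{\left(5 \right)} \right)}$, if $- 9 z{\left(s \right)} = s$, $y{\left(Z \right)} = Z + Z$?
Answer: $- \frac{1510}{9} \approx -167.78$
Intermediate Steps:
$y{\left(Z \right)} = 2 Z$
$z{\left(s \right)} = - \frac{s}{9}$
$I = 151$
$I z{\left(y{\left(5 \right)} \right)} = 151 \left(- \frac{2 \cdot 5}{9}\right) = 151 \left(\left(- \frac{1}{9}\right) 10\right) = 151 \left(- \frac{10}{9}\right) = - \frac{1510}{9}$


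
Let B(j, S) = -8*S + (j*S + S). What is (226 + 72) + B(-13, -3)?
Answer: 358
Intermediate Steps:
B(j, S) = -7*S + S*j (B(j, S) = -8*S + (S*j + S) = -8*S + (S + S*j) = -7*S + S*j)
(226 + 72) + B(-13, -3) = (226 + 72) - 3*(-7 - 13) = 298 - 3*(-20) = 298 + 60 = 358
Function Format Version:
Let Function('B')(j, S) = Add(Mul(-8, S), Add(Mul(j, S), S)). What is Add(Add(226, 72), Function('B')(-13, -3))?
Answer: 358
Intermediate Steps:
Function('B')(j, S) = Add(Mul(-7, S), Mul(S, j)) (Function('B')(j, S) = Add(Mul(-8, S), Add(Mul(S, j), S)) = Add(Mul(-8, S), Add(S, Mul(S, j))) = Add(Mul(-7, S), Mul(S, j)))
Add(Add(226, 72), Function('B')(-13, -3)) = Add(Add(226, 72), Mul(-3, Add(-7, -13))) = Add(298, Mul(-3, -20)) = Add(298, 60) = 358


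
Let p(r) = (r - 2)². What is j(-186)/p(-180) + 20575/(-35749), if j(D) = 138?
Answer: -48328067/84582134 ≈ -0.57137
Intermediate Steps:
p(r) = (-2 + r)²
j(-186)/p(-180) + 20575/(-35749) = 138/((-2 - 180)²) + 20575/(-35749) = 138/((-182)²) + 20575*(-1/35749) = 138/33124 - 20575/35749 = 138*(1/33124) - 20575/35749 = 69/16562 - 20575/35749 = -48328067/84582134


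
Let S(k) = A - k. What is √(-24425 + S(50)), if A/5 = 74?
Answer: I*√24105 ≈ 155.26*I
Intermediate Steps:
A = 370 (A = 5*74 = 370)
S(k) = 370 - k
√(-24425 + S(50)) = √(-24425 + (370 - 1*50)) = √(-24425 + (370 - 50)) = √(-24425 + 320) = √(-24105) = I*√24105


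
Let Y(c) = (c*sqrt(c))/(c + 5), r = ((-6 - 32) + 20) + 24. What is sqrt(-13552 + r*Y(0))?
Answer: 44*I*sqrt(7) ≈ 116.41*I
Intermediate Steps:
r = 6 (r = (-38 + 20) + 24 = -18 + 24 = 6)
Y(c) = c**(3/2)/(5 + c)
sqrt(-13552 + r*Y(0)) = sqrt(-13552 + 6*(0**(3/2)/(5 + 0))) = sqrt(-13552 + 6*(0/5)) = sqrt(-13552 + 6*(0*(1/5))) = sqrt(-13552 + 6*0) = sqrt(-13552 + 0) = sqrt(-13552) = 44*I*sqrt(7)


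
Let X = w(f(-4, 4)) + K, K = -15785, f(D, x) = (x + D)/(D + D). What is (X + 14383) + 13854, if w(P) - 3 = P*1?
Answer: 12455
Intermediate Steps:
f(D, x) = (D + x)/(2*D) (f(D, x) = (D + x)/((2*D)) = (D + x)*(1/(2*D)) = (D + x)/(2*D))
w(P) = 3 + P (w(P) = 3 + P*1 = 3 + P)
X = -15782 (X = (3 + (1/2)*(-4 + 4)/(-4)) - 15785 = (3 + (1/2)*(-1/4)*0) - 15785 = (3 + 0) - 15785 = 3 - 15785 = -15782)
(X + 14383) + 13854 = (-15782 + 14383) + 13854 = -1399 + 13854 = 12455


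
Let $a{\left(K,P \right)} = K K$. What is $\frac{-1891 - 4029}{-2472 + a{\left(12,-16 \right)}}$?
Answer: $\frac{740}{291} \approx 2.543$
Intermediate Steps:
$a{\left(K,P \right)} = K^{2}$
$\frac{-1891 - 4029}{-2472 + a{\left(12,-16 \right)}} = \frac{-1891 - 4029}{-2472 + 12^{2}} = - \frac{5920}{-2472 + 144} = - \frac{5920}{-2328} = \left(-5920\right) \left(- \frac{1}{2328}\right) = \frac{740}{291}$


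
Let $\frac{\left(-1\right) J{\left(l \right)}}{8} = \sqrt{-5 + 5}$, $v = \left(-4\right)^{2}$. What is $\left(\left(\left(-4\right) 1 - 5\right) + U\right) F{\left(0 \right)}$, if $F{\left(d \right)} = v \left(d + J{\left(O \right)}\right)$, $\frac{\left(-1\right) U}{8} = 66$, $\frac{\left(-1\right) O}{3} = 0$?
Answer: $0$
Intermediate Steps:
$O = 0$ ($O = \left(-3\right) 0 = 0$)
$U = -528$ ($U = \left(-8\right) 66 = -528$)
$v = 16$
$J{\left(l \right)} = 0$ ($J{\left(l \right)} = - 8 \sqrt{-5 + 5} = - 8 \sqrt{0} = \left(-8\right) 0 = 0$)
$F{\left(d \right)} = 16 d$ ($F{\left(d \right)} = 16 \left(d + 0\right) = 16 d$)
$\left(\left(\left(-4\right) 1 - 5\right) + U\right) F{\left(0 \right)} = \left(\left(\left(-4\right) 1 - 5\right) - 528\right) 16 \cdot 0 = \left(\left(-4 - 5\right) - 528\right) 0 = \left(-9 - 528\right) 0 = \left(-537\right) 0 = 0$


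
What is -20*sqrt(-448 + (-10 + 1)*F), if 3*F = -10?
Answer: -20*I*sqrt(418) ≈ -408.9*I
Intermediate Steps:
F = -10/3 (F = (1/3)*(-10) = -10/3 ≈ -3.3333)
-20*sqrt(-448 + (-10 + 1)*F) = -20*sqrt(-448 + (-10 + 1)*(-10/3)) = -20*sqrt(-448 - 9*(-10/3)) = -20*sqrt(-448 + 30) = -20*I*sqrt(418)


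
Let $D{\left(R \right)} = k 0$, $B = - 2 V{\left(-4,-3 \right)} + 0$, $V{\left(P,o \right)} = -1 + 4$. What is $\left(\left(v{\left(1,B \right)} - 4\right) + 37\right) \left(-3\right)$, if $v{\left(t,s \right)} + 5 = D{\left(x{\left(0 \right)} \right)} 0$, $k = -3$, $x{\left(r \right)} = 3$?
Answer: $-84$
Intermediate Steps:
$V{\left(P,o \right)} = 3$
$B = -6$ ($B = \left(-2\right) 3 + 0 = -6 + 0 = -6$)
$D{\left(R \right)} = 0$ ($D{\left(R \right)} = \left(-3\right) 0 = 0$)
$v{\left(t,s \right)} = -5$ ($v{\left(t,s \right)} = -5 + 0 \cdot 0 = -5 + 0 = -5$)
$\left(\left(v{\left(1,B \right)} - 4\right) + 37\right) \left(-3\right) = \left(\left(-5 - 4\right) + 37\right) \left(-3\right) = \left(-9 + 37\right) \left(-3\right) = 28 \left(-3\right) = -84$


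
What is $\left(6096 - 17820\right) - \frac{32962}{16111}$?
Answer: $- \frac{188918326}{16111} \approx -11726.0$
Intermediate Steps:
$\left(6096 - 17820\right) - \frac{32962}{16111} = -11724 - \frac{32962}{16111} = - \frac{188918326}{16111}$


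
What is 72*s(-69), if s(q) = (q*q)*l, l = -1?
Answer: -342792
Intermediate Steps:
s(q) = -q² (s(q) = (q*q)*(-1) = q²*(-1) = -q²)
72*s(-69) = 72*(-1*(-69)²) = 72*(-1*4761) = 72*(-4761) = -342792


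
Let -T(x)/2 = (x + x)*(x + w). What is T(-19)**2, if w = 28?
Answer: 467856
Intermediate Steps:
T(x) = -4*x*(28 + x) (T(x) = -2*(x + x)*(x + 28) = -2*2*x*(28 + x) = -4*x*(28 + x))
T(-19)**2 = (-4*(-19)*(28 - 19))**2 = (-4*(-19)*9)**2 = 684**2 = 467856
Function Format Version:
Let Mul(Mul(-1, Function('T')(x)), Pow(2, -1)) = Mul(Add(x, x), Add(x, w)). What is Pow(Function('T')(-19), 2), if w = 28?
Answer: 467856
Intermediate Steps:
Function('T')(x) = Mul(-4, x, Add(28, x)) (Function('T')(x) = Mul(-2, Mul(Add(x, x), Add(x, 28))) = Mul(-2, Mul(Mul(2, x), Add(28, x))) = Mul(-2, Mul(2, x, Add(28, x))) = Mul(-4, x, Add(28, x)))
Pow(Function('T')(-19), 2) = Pow(Mul(-4, -19, Add(28, -19)), 2) = Pow(Mul(-4, -19, 9), 2) = Pow(684, 2) = 467856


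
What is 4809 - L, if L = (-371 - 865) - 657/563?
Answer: 3403992/563 ≈ 6046.2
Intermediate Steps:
L = -696525/563 (L = -1236 - 657*1/563 = -1236 - 657/563 = -696525/563 ≈ -1237.2)
4809 - L = 4809 - 1*(-696525/563) = 4809 + 696525/563 = 3403992/563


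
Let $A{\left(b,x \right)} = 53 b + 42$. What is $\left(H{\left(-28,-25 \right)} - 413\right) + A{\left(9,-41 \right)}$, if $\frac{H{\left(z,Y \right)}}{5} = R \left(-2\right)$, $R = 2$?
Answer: $86$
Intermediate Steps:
$H{\left(z,Y \right)} = -20$ ($H{\left(z,Y \right)} = 5 \cdot 2 \left(-2\right) = 5 \left(-4\right) = -20$)
$A{\left(b,x \right)} = 42 + 53 b$
$\left(H{\left(-28,-25 \right)} - 413\right) + A{\left(9,-41 \right)} = \left(-20 - 413\right) + \left(42 + 53 \cdot 9\right) = -433 + \left(42 + 477\right) = -433 + 519 = 86$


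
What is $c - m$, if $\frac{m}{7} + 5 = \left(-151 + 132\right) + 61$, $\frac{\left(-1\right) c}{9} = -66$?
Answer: $335$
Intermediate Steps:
$c = 594$ ($c = \left(-9\right) \left(-66\right) = 594$)
$m = 259$ ($m = -35 + 7 \left(\left(-151 + 132\right) + 61\right) = -35 + 7 \left(-19 + 61\right) = -35 + 7 \cdot 42 = -35 + 294 = 259$)
$c - m = 594 - 259 = 335$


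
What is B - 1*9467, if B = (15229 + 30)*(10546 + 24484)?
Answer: 534513303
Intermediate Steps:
B = 534522770 (B = 15259*35030 = 534522770)
B - 1*9467 = 534522770 - 1*9467 = 534522770 - 9467 = 534513303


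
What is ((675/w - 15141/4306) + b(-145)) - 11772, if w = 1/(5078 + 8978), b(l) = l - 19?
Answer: 40803055243/4306 ≈ 9.4759e+6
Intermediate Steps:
b(l) = -19 + l
w = 1/14056 ≈ 7.1144e-5
((675/w - 15141/4306) + b(-145)) - 11772 = ((675/(1/14056) - 15141/4306) + (-19 - 145)) - 11772 = ((675*14056 - 15141*1/4306) - 164) - 11772 = ((9487800 - 15141/4306) - 164) - 11772 = (40854451659/4306 - 164) - 11772 = 40853745475/4306 - 11772 = 40803055243/4306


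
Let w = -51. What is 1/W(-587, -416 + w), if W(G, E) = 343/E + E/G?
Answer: 274129/16748 ≈ 16.368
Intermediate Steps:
1/W(-587, -416 + w) = 1/(343/(-416 - 51) + (-416 - 51)/(-587)) = 1/(343/(-467) - 467*(-1/587)) = 1/(343*(-1/467) + 467/587) = 1/(-343/467 + 467/587) = 1/(16748/274129) = 274129/16748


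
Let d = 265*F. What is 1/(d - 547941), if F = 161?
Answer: -1/505276 ≈ -1.9791e-6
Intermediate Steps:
d = 42665 (d = 265*161 = 42665)
1/(d - 547941) = 1/(42665 - 547941) = 1/(-505276) = -1/505276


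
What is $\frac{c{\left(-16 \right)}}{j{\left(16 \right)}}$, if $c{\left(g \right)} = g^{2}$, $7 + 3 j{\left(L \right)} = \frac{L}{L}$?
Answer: $-128$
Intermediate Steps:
$j{\left(L \right)} = -2$ ($j{\left(L \right)} = - \frac{7}{3} + \frac{L \frac{1}{L}}{3} = - \frac{7}{3} + \frac{1}{3} \cdot 1 = - \frac{7}{3} + \frac{1}{3} = -2$)
$\frac{c{\left(-16 \right)}}{j{\left(16 \right)}} = \frac{\left(-16\right)^{2}}{-2} = 256 \left(- \frac{1}{2}\right) = -128$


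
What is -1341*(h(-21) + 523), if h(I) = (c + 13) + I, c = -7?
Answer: -681228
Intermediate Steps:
h(I) = 6 + I (h(I) = (-7 + 13) + I = 6 + I)
-1341*(h(-21) + 523) = -1341*((6 - 21) + 523) = -1341*(-15 + 523) = -1341*508 = -681228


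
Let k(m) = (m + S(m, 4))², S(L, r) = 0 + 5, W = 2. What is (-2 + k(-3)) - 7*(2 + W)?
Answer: -26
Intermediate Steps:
S(L, r) = 5
k(m) = (5 + m)² (k(m) = (m + 5)² = (5 + m)²)
(-2 + k(-3)) - 7*(2 + W) = (-2 + (5 - 3)²) - 7*(2 + 2) = (-2 + 2²) - 7*4 = (-2 + 4) - 28 = 2 - 28 = -26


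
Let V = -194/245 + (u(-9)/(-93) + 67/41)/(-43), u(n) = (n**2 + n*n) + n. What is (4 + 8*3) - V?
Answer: 385518832/13389985 ≈ 28.792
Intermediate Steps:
u(n) = n + 2*n**2 (u(n) = (n**2 + n**2) + n = 2*n**2 + n = n + 2*n**2)
V = -10599252/13389985 (V = -194/245 + (-9*(1 + 2*(-9))/(-93) + 67/41)/(-43) = -194*1/245 + (-9*(1 - 18)*(-1/93) + 67*(1/41))*(-1/43) = -194/245 + (-9*(-17)*(-1/93) + 67/41)*(-1/43) = -194/245 + (153*(-1/93) + 67/41)*(-1/43) = -194/245 + (-51/31 + 67/41)*(-1/43) = -194/245 - 14/1271*(-1/43) = -194/245 + 14/54653 = -10599252/13389985 ≈ -0.79158)
(4 + 8*3) - V = (4 + 8*3) - 1*(-10599252/13389985) = (4 + 24) + 10599252/13389985 = 28 + 10599252/13389985 = 385518832/13389985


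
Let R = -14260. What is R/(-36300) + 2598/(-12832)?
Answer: 2216923/11645040 ≈ 0.19037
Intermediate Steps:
R/(-36300) + 2598/(-12832) = -14260/(-36300) + 2598/(-12832) = -14260*(-1/36300) + 2598*(-1/12832) = 713/1815 - 1299/6416 = 2216923/11645040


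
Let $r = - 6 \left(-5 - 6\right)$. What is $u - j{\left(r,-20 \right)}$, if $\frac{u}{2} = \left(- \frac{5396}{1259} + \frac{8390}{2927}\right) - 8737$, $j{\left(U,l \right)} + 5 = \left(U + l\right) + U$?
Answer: $- \frac{64798082197}{3685093} \approx -17584.0$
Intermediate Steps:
$r = 66$ ($r = \left(-6\right) \left(-11\right) = 66$)
$j{\left(U,l \right)} = -5 + l + 2 U$ ($j{\left(U,l \right)} = -5 + \left(\left(U + l\right) + U\right) = -5 + \left(l + 2 U\right) = -5 + l + 2 U$)
$u = - \frac{64403777246}{3685093}$ ($u = 2 \left(\left(- \frac{5396}{1259} + \frac{8390}{2927}\right) - 8737\right) = 2 \left(- \frac{5231082}{3685093} - 8737\right) = 2 \left(- \frac{32201888623}{3685093}\right) = - \frac{64403777246}{3685093} \approx -17477.0$)
$u - j{\left(r,-20 \right)} = - \frac{64403777246}{3685093} - \left(-5 - 20 + 2 \cdot 66\right) = - \frac{64403777246}{3685093} - \left(-5 - 20 + 132\right) = - \frac{64403777246}{3685093} - 107 = - \frac{64798082197}{3685093}$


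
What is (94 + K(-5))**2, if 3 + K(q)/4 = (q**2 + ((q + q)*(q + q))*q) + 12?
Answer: 3132900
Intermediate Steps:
K(q) = 36 + 4*q**2 + 16*q**3 (K(q) = -12 + 4*((q**2 + ((q + q)*(q + q))*q) + 12) = -12 + 4*((q**2 + ((2*q)*(2*q))*q) + 12) = -12 + 4*((q**2 + (4*q**2)*q) + 12) = -12 + 4*((q**2 + 4*q**3) + 12) = -12 + 4*(12 + q**2 + 4*q**3) = -12 + (48 + 4*q**2 + 16*q**3) = 36 + 4*q**2 + 16*q**3)
(94 + K(-5))**2 = (94 + (36 + 4*(-5)**2 + 16*(-5)**3))**2 = (94 + (36 + 4*25 + 16*(-125)))**2 = (94 + (36 + 100 - 2000))**2 = (94 - 1864)**2 = (-1770)**2 = 3132900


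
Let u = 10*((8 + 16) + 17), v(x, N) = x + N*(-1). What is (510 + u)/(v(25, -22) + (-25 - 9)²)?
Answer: 920/1203 ≈ 0.76476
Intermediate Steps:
v(x, N) = x - N
u = 410 (u = 10*(24 + 17) = 10*41 = 410)
(510 + u)/(v(25, -22) + (-25 - 9)²) = (510 + 410)/((25 - 1*(-22)) + (-25 - 9)²) = 920/((25 + 22) + (-34)²) = 920/(47 + 1156) = 920/1203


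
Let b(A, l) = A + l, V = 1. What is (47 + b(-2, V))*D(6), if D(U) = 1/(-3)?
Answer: -46/3 ≈ -15.333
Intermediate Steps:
D(U) = -⅓
(47 + b(-2, V))*D(6) = (47 + (-2 + 1))*(-⅓) = (47 - 1)*(-⅓) = 46*(-⅓) = -46/3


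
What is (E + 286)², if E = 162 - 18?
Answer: 184900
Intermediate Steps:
E = 144
(E + 286)² = (144 + 286)² = 430² = 184900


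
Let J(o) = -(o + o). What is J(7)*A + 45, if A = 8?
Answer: -67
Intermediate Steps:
J(o) = -2*o
J(7)*A + 45 = -2*7*8 + 45 = -14*8 + 45 = -112 + 45 = -67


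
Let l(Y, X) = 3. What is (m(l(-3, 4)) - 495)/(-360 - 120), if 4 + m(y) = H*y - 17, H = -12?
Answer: 23/20 ≈ 1.1500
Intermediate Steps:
m(y) = -21 - 12*y (m(y) = -4 + (-12*y - 17) = -4 + (-17 - 12*y) = -21 - 12*y)
(m(l(-3, 4)) - 495)/(-360 - 120) = ((-21 - 12*3) - 495)/(-360 - 120) = ((-21 - 36) - 495)/(-480) = (-57 - 495)*(-1/480) = -552*(-1/480) = 23/20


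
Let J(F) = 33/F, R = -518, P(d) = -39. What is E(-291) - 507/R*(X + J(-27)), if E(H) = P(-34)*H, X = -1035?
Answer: 8030126/777 ≈ 10335.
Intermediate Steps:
E(H) = -39*H
E(-291) - 507/R*(X + J(-27)) = -39*(-291) - 507/(-518)*(-1035 + 33/(-27)) = 11349 - 507*(-1/518)*(-1035 + 33*(-1/27)) = 11349 - (-507)*(-1035 - 11/9)/518 = 11349 - (-507)*(-9326)/(518*9) = 11349 - 1*788047/777 = 11349 - 788047/777 = 8030126/777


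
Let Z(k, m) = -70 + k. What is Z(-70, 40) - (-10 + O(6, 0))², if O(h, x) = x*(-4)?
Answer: -240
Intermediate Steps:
O(h, x) = -4*x
Z(-70, 40) - (-10 + O(6, 0))² = (-70 - 70) - (-10 - 4*0)² = -140 - (-10 + 0)² = -140 - 1*(-10)² = -140 - 1*100 = -140 - 100 = -240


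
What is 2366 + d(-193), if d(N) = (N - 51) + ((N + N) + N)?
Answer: 1543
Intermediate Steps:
d(N) = -51 + 4*N (d(N) = (-51 + N) + (2*N + N) = (-51 + N) + 3*N = -51 + 4*N)
2366 + d(-193) = 2366 + (-51 + 4*(-193)) = 2366 + (-51 - 772) = 2366 - 823 = 1543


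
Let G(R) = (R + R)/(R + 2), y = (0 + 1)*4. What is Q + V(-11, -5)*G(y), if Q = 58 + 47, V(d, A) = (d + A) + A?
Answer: 77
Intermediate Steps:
V(d, A) = d + 2*A (V(d, A) = (A + d) + A = d + 2*A)
y = 4 (y = 1*4 = 4)
Q = 105
G(R) = 2*R/(2 + R) (G(R) = (2*R)/(2 + R) = 2*R/(2 + R))
Q + V(-11, -5)*G(y) = 105 + (-11 + 2*(-5))*(2*4/(2 + 4)) = 105 + (-11 - 10)*(2*4/6) = 105 - 42*4/6 = 105 - 21*4/3 = 105 - 28 = 77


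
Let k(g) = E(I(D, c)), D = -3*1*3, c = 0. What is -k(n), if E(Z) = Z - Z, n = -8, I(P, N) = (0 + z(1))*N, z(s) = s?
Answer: 0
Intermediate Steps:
D = -9 (D = -3*3 = -9)
I(P, N) = N (I(P, N) = (0 + 1)*N = 1*N = N)
E(Z) = 0
k(g) = 0
-k(n) = -1*0 = 0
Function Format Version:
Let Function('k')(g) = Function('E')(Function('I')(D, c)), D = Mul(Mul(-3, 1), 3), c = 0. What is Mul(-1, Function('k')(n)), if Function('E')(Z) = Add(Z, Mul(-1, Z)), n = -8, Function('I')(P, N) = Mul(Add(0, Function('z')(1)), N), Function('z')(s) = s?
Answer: 0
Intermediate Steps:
D = -9 (D = Mul(-3, 3) = -9)
Function('I')(P, N) = N (Function('I')(P, N) = Mul(Add(0, 1), N) = Mul(1, N) = N)
Function('E')(Z) = 0
Function('k')(g) = 0
Mul(-1, Function('k')(n)) = Mul(-1, 0) = 0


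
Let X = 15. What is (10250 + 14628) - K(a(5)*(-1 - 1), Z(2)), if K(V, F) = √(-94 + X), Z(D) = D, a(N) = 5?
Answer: 24878 - I*√79 ≈ 24878.0 - 8.8882*I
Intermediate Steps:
K(V, F) = I*√79 (K(V, F) = √(-94 + 15) = √(-79) = I*√79)
(10250 + 14628) - K(a(5)*(-1 - 1), Z(2)) = (10250 + 14628) - I*√79 = 24878 - I*√79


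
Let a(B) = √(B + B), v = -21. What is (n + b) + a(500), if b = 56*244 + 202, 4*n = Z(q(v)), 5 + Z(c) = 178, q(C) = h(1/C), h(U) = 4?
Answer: 55637/4 + 10*√10 ≈ 13941.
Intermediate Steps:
a(B) = √2*√B (a(B) = √(2*B) = √2*√B)
q(C) = 4
Z(c) = 173 (Z(c) = -5 + 178 = 173)
n = 173/4 (n = (¼)*173 = 173/4 ≈ 43.250)
b = 13866 (b = 13664 + 202 = 13866)
(n + b) + a(500) = (173/4 + 13866) + √2*√500 = 55637/4 + √2*(10*√5) = 55637/4 + 10*√10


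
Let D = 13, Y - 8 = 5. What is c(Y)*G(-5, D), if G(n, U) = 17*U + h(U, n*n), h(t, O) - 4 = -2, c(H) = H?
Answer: 2899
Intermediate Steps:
Y = 13 (Y = 8 + 5 = 13)
h(t, O) = 2 (h(t, O) = 4 - 2 = 2)
G(n, U) = 2 + 17*U (G(n, U) = 17*U + 2 = 2 + 17*U)
c(Y)*G(-5, D) = 13*(2 + 17*13) = 13*(2 + 221) = 13*223 = 2899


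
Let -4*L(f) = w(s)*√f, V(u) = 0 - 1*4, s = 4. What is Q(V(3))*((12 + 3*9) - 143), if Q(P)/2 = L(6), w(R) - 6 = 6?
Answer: 624*√6 ≈ 1528.5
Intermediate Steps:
w(R) = 12 (w(R) = 6 + 6 = 12)
V(u) = -4 (V(u) = 0 - 4 = -4)
L(f) = -3*√f
Q(P) = -6*√6 (Q(P) = 2*(-3*√6) = -6*√6)
Q(V(3))*((12 + 3*9) - 143) = (-6*√6)*((12 + 3*9) - 143) = (-6*√6)*((12 + 27) - 143) = (-6*√6)*(39 - 143) = -6*√6*(-104) = 624*√6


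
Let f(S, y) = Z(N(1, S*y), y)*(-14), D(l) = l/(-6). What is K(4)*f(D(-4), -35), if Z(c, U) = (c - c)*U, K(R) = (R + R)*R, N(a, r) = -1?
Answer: 0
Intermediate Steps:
D(l) = -l/6 (D(l) = l*(-⅙) = -l/6)
K(R) = 2*R² (K(R) = (2*R)*R = 2*R²)
Z(c, U) = 0 (Z(c, U) = 0*U = 0)
f(S, y) = 0 (f(S, y) = 0*(-14) = 0)
K(4)*f(D(-4), -35) = (2*4²)*0 = (2*16)*0 = 32*0 = 0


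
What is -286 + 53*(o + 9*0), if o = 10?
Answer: 244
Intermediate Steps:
-286 + 53*(o + 9*0) = -286 + 53*(10 + 9*0) = -286 + 53*(10 + 0) = -286 + 53*10 = -286 + 530 = 244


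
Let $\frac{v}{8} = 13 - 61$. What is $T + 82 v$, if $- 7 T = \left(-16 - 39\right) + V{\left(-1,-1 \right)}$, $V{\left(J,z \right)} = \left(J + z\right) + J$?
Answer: $- \frac{220358}{7} \approx -31480.0$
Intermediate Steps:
$v = -384$ ($v = 8 \left(13 - 61\right) = 8 \left(-48\right) = -384$)
$V{\left(J,z \right)} = z + 2 J$
$T = \frac{58}{7}$ ($T = - \frac{\left(-16 - 39\right) + \left(-1 + 2 \left(-1\right)\right)}{7} = - \frac{-55 - 3}{7} = \left(- \frac{1}{7}\right) \left(-58\right) = \frac{58}{7} \approx 8.2857$)
$T + 82 v = \frac{58}{7} + 82 \left(-384\right) = \frac{58}{7} - 31488 = - \frac{220358}{7}$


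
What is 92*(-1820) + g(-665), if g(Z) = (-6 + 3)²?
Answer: -167431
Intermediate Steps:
g(Z) = 9 (g(Z) = (-3)² = 9)
92*(-1820) + g(-665) = 92*(-1820) + 9 = -167440 + 9 = -167431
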